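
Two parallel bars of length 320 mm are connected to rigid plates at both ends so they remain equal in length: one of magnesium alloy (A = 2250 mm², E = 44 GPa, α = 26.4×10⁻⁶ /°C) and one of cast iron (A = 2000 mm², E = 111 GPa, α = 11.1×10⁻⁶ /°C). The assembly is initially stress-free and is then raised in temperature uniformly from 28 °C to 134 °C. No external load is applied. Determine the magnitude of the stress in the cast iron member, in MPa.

σ ≈ 55.5 MPa (tensile)

Both members must finish at the same length. With the larger α, the magnesium alloy tends to over-expand; the plates restrain it, putting the magnesium alloy in compression and the cast iron in tension. With no external load the two internal forces are equal and opposite, magnitude P.
Compatibility of the two members (thermal + elastic change equal): (α₁ − α₂)ΔT = P·[1/(A₁E₁) + 1/(A₂E₂)].
|α₁ − α₂|·ΔT = 15.3×10⁻⁶ × 106 = 0.001622.
1/(A₁E₁) + 1/(A₂E₂) = 1/(2250×44×10³) + 1/(2000×111×10³) = 1.461×10⁻⁸ N⁻¹.
So P = 0.001622 / 1.461×10⁻⁸ = 111 kN.
σ_{cast iron} = P/A₂ = 111000/2000 = 55.52 MPa, tensile.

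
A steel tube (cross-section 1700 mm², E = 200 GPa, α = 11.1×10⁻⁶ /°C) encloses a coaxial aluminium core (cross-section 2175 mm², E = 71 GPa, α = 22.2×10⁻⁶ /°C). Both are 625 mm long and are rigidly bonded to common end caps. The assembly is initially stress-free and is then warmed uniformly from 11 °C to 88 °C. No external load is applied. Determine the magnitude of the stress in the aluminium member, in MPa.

The aluminium has the larger α, so on heating it would change length more than the steel if both were free. The rigid plates force a common final length, so the aluminium is put into compression and the steel into tension, with equal and opposite forces P (no external load).
Equating the net (thermal + elastic) strains gives |α₁ − α₂|·ΔT = P·[1/(A₁E₁) + 1/(A₂E₂)].
|α₁ − α₂|·ΔT = 11.1×10⁻⁶ × 77 = 0.0008547.
1/(A₁E₁) + 1/(A₂E₂) = 1/(1700×200×10³) + 1/(2175×71×10³) = 9.417×10⁻⁹ N⁻¹.
P = 0.0008547 / 9.417×10⁻⁹ = 90760 N = 90.76 kN.
σ_{aluminium} = P/A₂ = 90760/2175 = 41.73 MPa, compressive.

σ ≈ 41.7 MPa (compressive)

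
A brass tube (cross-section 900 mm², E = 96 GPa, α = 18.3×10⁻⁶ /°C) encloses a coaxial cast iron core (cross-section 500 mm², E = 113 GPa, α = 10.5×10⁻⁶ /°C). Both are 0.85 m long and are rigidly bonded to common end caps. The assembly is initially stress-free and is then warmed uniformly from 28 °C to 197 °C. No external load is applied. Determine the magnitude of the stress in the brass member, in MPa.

The brass has the larger α, so on heating it would change length more than the cast iron if both were free. The rigid plates force a common final length, so the brass is put into compression and the cast iron into tension, with equal and opposite forces P (no external load).
Compatibility of the two members (thermal + elastic change equal): (α₁ − α₂)ΔT = P·[1/(A₁E₁) + 1/(A₂E₂)].
|α₁ − α₂|·ΔT = 7.8×10⁻⁶ × 169 = 0.001318.
1/(A₁E₁) + 1/(A₂E₂) = 1/(900×96×10³) + 1/(500×113×10³) = 2.927×10⁻⁸ N⁻¹.
So P = 0.001318 / 2.927×10⁻⁸ = 45.03 kN.
σ_{brass} = P/A₁ = 45030/900 = 50.03 MPa, compressive.

σ ≈ 50 MPa (compressive)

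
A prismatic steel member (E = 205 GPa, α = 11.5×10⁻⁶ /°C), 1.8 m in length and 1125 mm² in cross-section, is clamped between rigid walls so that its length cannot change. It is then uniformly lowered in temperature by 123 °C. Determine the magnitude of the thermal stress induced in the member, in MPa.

σ ≈ 290 MPa (tensile)

The supports are rigid, so the total axial strain is zero. The restrained thermal strain is ε = αΔT = 11.5×10⁻⁶ × 123 = 1414.5×10⁻⁶.
σ = EαΔT = 205×10³ × 11.5×10⁻⁶ × 123 = 290 MPa (tensile; the member is trying to contract).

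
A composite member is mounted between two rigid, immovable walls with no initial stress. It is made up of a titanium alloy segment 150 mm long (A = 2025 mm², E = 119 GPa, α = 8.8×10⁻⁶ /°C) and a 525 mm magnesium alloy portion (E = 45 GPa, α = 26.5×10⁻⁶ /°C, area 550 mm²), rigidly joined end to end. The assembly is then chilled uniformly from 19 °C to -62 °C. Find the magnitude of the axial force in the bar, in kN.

If the supports were absent, the total length change would be Σ αᵢΔT Lᵢ = 8.8×10⁻⁶×81×150 + 26.5×10⁻⁶×81×525 = 1.234 mm.
The walls prevent any net length change, so an axial force P (same in every segment) develops. Compatibility: P · Σ Lᵢ/(AᵢEᵢ) = δ_free.
The series flexibility is Σ Lᵢ/(AᵢEᵢ) = 150/(2025×119×10³) + 525/(550×45×10³) = 2.183×10⁻⁵ mm/N.
Hence P = δ_free / Σ(L/AE) = 1.234/2.183×10⁻⁵ = 56.51 kN (tensile).

P ≈ 56.5 kN (tensile)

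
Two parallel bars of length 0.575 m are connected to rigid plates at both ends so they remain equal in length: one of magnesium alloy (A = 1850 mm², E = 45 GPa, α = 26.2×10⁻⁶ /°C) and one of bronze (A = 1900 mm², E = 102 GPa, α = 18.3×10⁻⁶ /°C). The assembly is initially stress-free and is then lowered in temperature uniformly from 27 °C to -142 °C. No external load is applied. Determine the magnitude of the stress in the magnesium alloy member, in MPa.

σ ≈ 42 MPa (tensile)

Both members must finish at the same length. With the larger α, the magnesium alloy tends to over-contract; the plates restrain it, putting the magnesium alloy in tension and the bronze in compression. With no external load the two internal forces are equal and opposite, magnitude P.
Compatibility of the two members (thermal + elastic change equal): (α₁ − α₂)ΔT = P·[1/(A₁E₁) + 1/(A₂E₂)].
|α₁ − α₂|·ΔT = 7.9×10⁻⁶ × 169 = 0.001335.
1/(A₁E₁) + 1/(A₂E₂) = 1/(1850×45×10³) + 1/(1900×102×10³) = 1.717×10⁻⁸ N⁻¹.
So P = 0.001335 / 1.717×10⁻⁸ = 77.75 kN.
σ_{magnesium alloy} = P/A₁ = 77750/1850 = 42.03 MPa, tensile.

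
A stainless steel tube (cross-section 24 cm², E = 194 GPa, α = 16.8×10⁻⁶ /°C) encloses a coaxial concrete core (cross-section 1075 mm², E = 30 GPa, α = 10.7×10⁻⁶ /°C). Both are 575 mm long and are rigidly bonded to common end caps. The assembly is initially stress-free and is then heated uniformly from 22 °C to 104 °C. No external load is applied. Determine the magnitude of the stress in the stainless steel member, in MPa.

σ ≈ 6.29 MPa (compressive)

Equilibrium of a rigid end plate with no external load gives equal and opposite internal forces ±P in the two members. Since α_{stainless steel} > α_{concrete}, heating drives the stainless steel into compression and the concrete into tension.
Setting the final lengths equal and cancelling L: (α₁ − α₂)ΔT = P/(A₁E₁) + P/(A₂E₂).
|α₁ − α₂|·ΔT = 6.1×10⁻⁶ × 82 = 0.0005002.
1/(A₁E₁) + 1/(A₂E₂) = 1/(2400×194×10³) + 1/(1075×30×10³) = 3.316×10⁻⁸ N⁻¹.
So P = 0.0005002 / 3.316×10⁻⁸ = 15.09 kN.
σ_{stainless steel} = P/A₁ = 15090/2400 = 6.286 MPa, compressive.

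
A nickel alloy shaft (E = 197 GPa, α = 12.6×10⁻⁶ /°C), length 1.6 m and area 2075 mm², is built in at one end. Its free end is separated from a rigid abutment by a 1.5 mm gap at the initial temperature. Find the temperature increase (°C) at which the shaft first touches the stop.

ΔT ≈ 74.4 °C

Contact occurs when the free expansion equals the gap: αΔT L = 1.5 mm.
So ΔT = g/(αL) = 1.5/(12.6×10⁻⁶ × 1600) = 74.4 °C.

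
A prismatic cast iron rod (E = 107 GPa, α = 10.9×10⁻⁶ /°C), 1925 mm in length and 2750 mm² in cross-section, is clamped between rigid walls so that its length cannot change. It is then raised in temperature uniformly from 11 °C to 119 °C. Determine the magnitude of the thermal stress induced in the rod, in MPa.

Because both ends are immovable the net strain is zero, and the suppressed thermal strain is αΔT = 10.9×10⁻⁶ × 108 = 1177.2×10⁻⁶.
σ = EαΔT = 107×10³ × 10.9×10⁻⁶ × 108 = 126 MPa (compressive; the rod is trying to expand).

σ ≈ 126 MPa (compressive)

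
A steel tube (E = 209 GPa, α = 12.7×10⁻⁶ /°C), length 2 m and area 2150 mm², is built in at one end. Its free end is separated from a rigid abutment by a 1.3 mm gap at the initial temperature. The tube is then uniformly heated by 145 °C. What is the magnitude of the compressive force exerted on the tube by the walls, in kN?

P ≈ 535 kN

Free thermal elongation = αΔT L = 12.7×10⁻⁶ × 145 × 2000 = 3.683 mm.
The gap closes (δ_free > 1.3 mm) and the wall then resists a further 3.683 − 1.3 = 2.383 mm of expansion.
Compatibility: PL/(AE) = 2.383 mm, so σ = P/A = E × (2.383/2000) = 249 MPa.
P = σA = 249 × 2150 = 535.4 kN.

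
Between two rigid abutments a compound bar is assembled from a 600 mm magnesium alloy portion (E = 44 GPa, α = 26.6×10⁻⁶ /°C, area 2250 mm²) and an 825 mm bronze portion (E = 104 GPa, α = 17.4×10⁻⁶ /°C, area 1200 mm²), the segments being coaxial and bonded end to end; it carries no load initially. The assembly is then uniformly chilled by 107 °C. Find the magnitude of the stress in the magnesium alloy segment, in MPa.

Free thermal contraction of the whole bar: Σ αᵢΔT Lᵢ = 26.6×10⁻⁶×107×600 + 17.4×10⁻⁶×107×825 = 3.244 mm.
Since the ends are fixed, an axial force P builds up, equal in every segment, with P · Σ Lᵢ/(AᵢEᵢ) = δ_free.
The series flexibility is Σ Lᵢ/(AᵢEᵢ) = 600/(2250×44×10³) + 825/(1200×104×10³) = 1.267×10⁻⁵ mm/N.
So P = 3.244 / 1.267×10⁻⁵ = 256 kN, tensile.
σ_{magnesium alloy} = P / A = 256000 / 2250 = 113.8 MPa.

σ ≈ 114 MPa (tensile)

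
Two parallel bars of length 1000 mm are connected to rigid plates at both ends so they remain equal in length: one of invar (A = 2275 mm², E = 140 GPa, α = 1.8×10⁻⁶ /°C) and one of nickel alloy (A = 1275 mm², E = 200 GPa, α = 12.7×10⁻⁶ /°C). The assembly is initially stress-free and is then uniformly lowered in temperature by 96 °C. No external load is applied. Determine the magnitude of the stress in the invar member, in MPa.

The nickel alloy has the larger α, so on cooling it would change length more than the invar if both were free. The rigid plates force a common final length, so the nickel alloy is put into tension and the invar into compression, with equal and opposite forces P (no external load).
Equating the net (thermal + elastic) strains gives |α₁ − α₂|·ΔT = P·[1/(A₁E₁) + 1/(A₂E₂)].
|α₁ − α₂|·ΔT = 10.9×10⁻⁶ × 96 = 0.001046.
1/(A₁E₁) + 1/(A₂E₂) = 1/(2275×140×10³) + 1/(1275×200×10³) = 7.061×10⁻⁹ N⁻¹.
P = 0.001046 / 7.061×10⁻⁹ = 148200 N = 148.2 kN.
σ_{invar} = P/A₁ = 148200/2275 = 65.14 MPa, compressive.

σ ≈ 65.1 MPa (compressive)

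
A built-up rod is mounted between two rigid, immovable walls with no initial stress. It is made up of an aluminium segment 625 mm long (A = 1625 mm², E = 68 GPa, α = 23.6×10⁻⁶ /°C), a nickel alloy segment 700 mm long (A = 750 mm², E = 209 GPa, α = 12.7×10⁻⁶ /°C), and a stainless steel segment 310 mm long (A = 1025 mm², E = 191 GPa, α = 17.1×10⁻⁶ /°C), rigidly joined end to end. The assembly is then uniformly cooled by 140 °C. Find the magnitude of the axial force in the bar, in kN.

P ≈ 346 kN (tensile)

Free thermal contraction of the whole bar: Σ αᵢΔT Lᵢ = 23.6×10⁻⁶×140×625 + 12.7×10⁻⁶×140×700 + 17.1×10⁻⁶×140×310 = 4.052 mm.
Since the ends are fixed, an axial force P builds up, equal in every segment, with P · Σ Lᵢ/(AᵢEᵢ) = δ_free.
Σ Lᵢ/(AᵢEᵢ) = 625/(1625×68×10³) + 700/(750×209×10³) + 310/(1025×191×10³) = 1.171×10⁻⁵ mm/N.
Hence P = δ_free / Σ(L/AE) = 4.052/1.171×10⁻⁵ = 346.1 kN (tensile).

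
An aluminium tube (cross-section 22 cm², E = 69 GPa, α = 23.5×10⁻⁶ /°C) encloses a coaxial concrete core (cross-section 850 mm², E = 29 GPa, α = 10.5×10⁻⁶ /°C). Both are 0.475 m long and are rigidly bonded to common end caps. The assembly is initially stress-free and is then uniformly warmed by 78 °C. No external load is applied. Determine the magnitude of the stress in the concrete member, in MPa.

Both members must finish at the same length. With the larger α, the aluminium tends to over-expand; the plates restrain it, putting the aluminium in compression and the concrete in tension. With no external load the two internal forces are equal and opposite, magnitude P.
Setting the final lengths equal and cancelling L: (α₁ − α₂)ΔT = P/(A₁E₁) + P/(A₂E₂).
|α₁ − α₂|·ΔT = 13×10⁻⁶ × 78 = 0.001014.
1/(A₁E₁) + 1/(A₂E₂) = 1/(2200×69×10³) + 1/(850×29×10³) = 4.716×10⁻⁸ N⁻¹.
So P = 0.001014 / 4.716×10⁻⁸ = 21.5 kN.
σ_{concrete} = P/A₂ = 21500/850 = 25.3 MPa, tensile.

σ ≈ 25.3 MPa (tensile)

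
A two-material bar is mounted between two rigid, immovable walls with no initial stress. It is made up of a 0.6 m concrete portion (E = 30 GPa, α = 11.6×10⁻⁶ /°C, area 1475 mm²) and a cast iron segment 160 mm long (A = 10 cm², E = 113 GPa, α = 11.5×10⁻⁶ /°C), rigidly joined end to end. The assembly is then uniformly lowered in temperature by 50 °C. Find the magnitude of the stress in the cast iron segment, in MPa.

σ ≈ 29.4 MPa (tensile)

Free thermal contraction of the whole bar: Σ αᵢΔT Lᵢ = 11.6×10⁻⁶×50×600 + 11.5×10⁻⁶×50×160 = 0.44 mm.
The walls prevent any net length change, so an axial force P (same in every segment) develops. Compatibility: P · Σ Lᵢ/(AᵢEᵢ) = δ_free.
Σ Lᵢ/(AᵢEᵢ) = 600/(1475×30×10³) + 160/(1000×113×10³) = 1.498×10⁻⁵ mm/N.
So P = 0.44 / 1.498×10⁻⁵ = 29.38 kN, tensile.
σ_{cast iron} = P / A = 29380 / 1000 = 29.38 MPa.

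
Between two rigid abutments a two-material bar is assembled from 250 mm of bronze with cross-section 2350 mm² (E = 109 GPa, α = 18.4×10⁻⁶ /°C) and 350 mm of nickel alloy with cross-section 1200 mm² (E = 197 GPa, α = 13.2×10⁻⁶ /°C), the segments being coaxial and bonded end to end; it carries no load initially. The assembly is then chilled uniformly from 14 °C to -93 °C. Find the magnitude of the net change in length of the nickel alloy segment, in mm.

If the supports were absent, the total length change would be Σ αᵢΔT Lᵢ = 18.4×10⁻⁶×107×250 + 13.2×10⁻⁶×107×350 = 0.9865 mm.
The walls prevent any net length change, so an axial force P (same in every segment) develops. Compatibility: P · Σ Lᵢ/(AᵢEᵢ) = δ_free.
The series flexibility is Σ Lᵢ/(AᵢEᵢ) = 250/(2350×109×10³) + 350/(1200×197×10³) = 2.457×10⁻⁶ mm/N.
P = 0.9865 / 2.457×10⁻⁶ = 401600 N = 401.6 kN, tensile.
For the nickel alloy segment, free thermal change = 13.2×10⁻⁶×107×350 = 0.4943 mm and elastic change from P = 401600×350/(1200×197×10³) = 0.5946 mm; these oppose, so the net change is 0.1 mm (segment lengthens).

|ΔL| ≈ 0.1 mm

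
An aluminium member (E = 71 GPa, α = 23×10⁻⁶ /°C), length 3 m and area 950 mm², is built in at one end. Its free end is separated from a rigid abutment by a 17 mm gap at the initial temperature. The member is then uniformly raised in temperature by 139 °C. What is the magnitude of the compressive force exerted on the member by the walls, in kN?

If the wall were absent the member would grow by αΔT L = 23×10⁻⁶ × 139 × 3000 = 9.591 mm.
Since δ_free = 9.59 mm is less than the 17 mm gap, the member never touches the wall. No axial force develops.

P ≈ 0 kN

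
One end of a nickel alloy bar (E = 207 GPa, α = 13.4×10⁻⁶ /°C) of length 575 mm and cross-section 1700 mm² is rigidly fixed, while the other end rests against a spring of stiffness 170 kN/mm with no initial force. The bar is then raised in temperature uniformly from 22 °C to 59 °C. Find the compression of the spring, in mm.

δ ≈ 0.223 mm

Free thermal expansion: δ_free = αΔT L = 13.4×10⁻⁶ × 37 × 575 = 0.2851 mm.
With a force P in the spring, the elastic change of the bar is PL/(AE) and that of the spring is P/k; compatibility requires their sum to equal δ_free.
So P = δ_free / [L/(AE) + 1/k] = 0.2851 / [ 575/(1700×207×10³) + 1/(170×10³) ].
P = 0.2851 / 7.516×10⁻⁶ = 37930 N.
Spring compression = P/k = 37930/(170×10³) = 0.2231 mm.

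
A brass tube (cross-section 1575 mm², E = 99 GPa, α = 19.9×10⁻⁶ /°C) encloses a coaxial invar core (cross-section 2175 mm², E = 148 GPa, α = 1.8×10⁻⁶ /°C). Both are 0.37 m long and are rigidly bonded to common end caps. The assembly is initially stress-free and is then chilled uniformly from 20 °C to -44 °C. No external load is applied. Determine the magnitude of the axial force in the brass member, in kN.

Both members must finish at the same length. With the larger α, the brass tends to over-contract; the plates restrain it, putting the brass in tension and the invar in compression. With no external load the two internal forces are equal and opposite, magnitude P.
Equating the net (thermal + elastic) strains gives |α₁ − α₂|·ΔT = P·[1/(A₁E₁) + 1/(A₂E₂)].
|α₁ − α₂|·ΔT = 18.1×10⁻⁶ × 64 = 0.001158.
1/(A₁E₁) + 1/(A₂E₂) = 1/(1575×99×10³) + 1/(2175×148×10³) = 9.52×10⁻⁹ N⁻¹.
So P = 0.001158 / 9.52×10⁻⁹ = 121.7 kN.

P ≈ 122 kN (tensile in the brass)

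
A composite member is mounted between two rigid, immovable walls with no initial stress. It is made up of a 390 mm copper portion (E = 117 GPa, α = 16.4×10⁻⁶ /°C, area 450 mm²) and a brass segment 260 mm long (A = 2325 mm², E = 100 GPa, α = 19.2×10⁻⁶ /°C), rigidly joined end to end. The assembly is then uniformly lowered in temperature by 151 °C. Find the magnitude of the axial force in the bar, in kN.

With the walls removed the bar would change length by δ_free = Σ αᵢΔT Lᵢ = 16.4×10⁻⁶×151×390 + 19.2×10⁻⁶×151×260 = 1.72 mm.
The walls prevent any net length change, so an axial force P (same in every segment) develops. Compatibility: P · Σ Lᵢ/(AᵢEᵢ) = δ_free.
The series flexibility is Σ Lᵢ/(AᵢEᵢ) = 390/(450×117×10³) + 260/(2325×100×10³) = 8.526×10⁻⁶ mm/N.
So P = 1.72 / 8.526×10⁻⁶ = 201.7 kN, tensile.

P ≈ 202 kN (tensile)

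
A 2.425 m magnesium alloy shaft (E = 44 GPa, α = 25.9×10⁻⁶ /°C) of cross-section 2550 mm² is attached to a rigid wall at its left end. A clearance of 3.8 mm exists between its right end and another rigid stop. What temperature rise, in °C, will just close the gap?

ΔT ≈ 60.5 °C

The gap closes when αΔT L = 3.8 mm, since the shaft is still unstressed at that instant.
So ΔT = g/(αL) = 3.8/(25.9×10⁻⁶ × 2425) = 60.5 °C.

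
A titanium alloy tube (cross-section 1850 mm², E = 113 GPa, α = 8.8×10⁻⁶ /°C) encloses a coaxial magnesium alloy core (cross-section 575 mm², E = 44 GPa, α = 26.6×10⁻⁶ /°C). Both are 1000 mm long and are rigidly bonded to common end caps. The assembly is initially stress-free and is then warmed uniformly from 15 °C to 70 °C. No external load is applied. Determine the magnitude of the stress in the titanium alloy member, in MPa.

Equilibrium of a rigid end plate with no external load gives equal and opposite internal forces ±P in the two members. Since α_{magnesium alloy} > α_{titanium alloy}, heating drives the magnesium alloy into compression and the titanium alloy into tension.
Compatibility of the two members (thermal + elastic change equal): (α₁ − α₂)ΔT = P·[1/(A₁E₁) + 1/(A₂E₂)].
|α₁ − α₂|·ΔT = 17.8×10⁻⁶ × 55 = 0.000979.
1/(A₁E₁) + 1/(A₂E₂) = 1/(1850×113×10³) + 1/(575×44×10³) = 4.431×10⁻⁸ N⁻¹.
P = 0.000979 / 4.431×10⁻⁸ = 22090 N = 22.09 kN.
σ_{titanium alloy} = P/A₁ = 22090/1850 = 11.94 MPa, tensile.

σ ≈ 11.9 MPa (tensile)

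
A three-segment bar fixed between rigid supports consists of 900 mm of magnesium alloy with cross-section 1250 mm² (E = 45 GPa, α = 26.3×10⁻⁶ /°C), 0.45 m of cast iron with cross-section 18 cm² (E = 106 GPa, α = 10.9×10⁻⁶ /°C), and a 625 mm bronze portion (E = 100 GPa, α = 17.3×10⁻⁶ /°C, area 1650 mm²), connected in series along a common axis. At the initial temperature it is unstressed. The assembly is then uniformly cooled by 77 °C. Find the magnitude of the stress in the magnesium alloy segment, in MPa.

σ ≈ 110 MPa (tensile)

With the walls removed the bar would change length by δ_free = Σ αᵢΔT Lᵢ = 26.3×10⁻⁶×77×900 + 10.9×10⁻⁶×77×450 + 17.3×10⁻⁶×77×625 = 3.033 mm.
The rigid supports impose zero overall length change; the single axial force P common to all segments must satisfy P Σ Lᵢ/(AᵢEᵢ) = δ_free.
Σ Lᵢ/(AᵢEᵢ) = 900/(1250×45×10³) + 450/(1800×106×10³) + 625/(1650×100×10³) = 2.215×10⁻⁵ mm/N.
P = 3.033 / 2.215×10⁻⁵ = 136900 N = 136.9 kN, tensile.
σ_{magnesium alloy} = P / A = 136900 / 1250 = 109.6 MPa.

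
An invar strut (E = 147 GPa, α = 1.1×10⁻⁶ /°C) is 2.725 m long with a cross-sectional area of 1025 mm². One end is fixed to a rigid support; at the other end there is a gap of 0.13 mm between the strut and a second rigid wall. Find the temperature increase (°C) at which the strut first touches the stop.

Contact occurs when the free expansion equals the gap: αΔT L = 0.13 mm.
So ΔT = g/(αL) = 0.13/(1.1×10⁻⁶ × 2725) = 43.37 °C.

ΔT ≈ 43.4 °C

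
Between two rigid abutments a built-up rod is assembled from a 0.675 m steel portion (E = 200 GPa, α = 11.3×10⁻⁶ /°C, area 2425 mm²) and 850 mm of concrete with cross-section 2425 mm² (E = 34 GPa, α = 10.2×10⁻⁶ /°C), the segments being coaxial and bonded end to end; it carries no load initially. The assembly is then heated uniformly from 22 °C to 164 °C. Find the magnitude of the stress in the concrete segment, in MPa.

σ ≈ 81.6 MPa (compressive)

With the walls removed the bar would change length by δ_free = Σ αᵢΔT Lᵢ = 11.3×10⁻⁶×142×675 + 10.2×10⁻⁶×142×850 = 2.314 mm.
The rigid supports impose zero overall length change; the single axial force P common to all segments must satisfy P Σ Lᵢ/(AᵢEᵢ) = δ_free.
The series flexibility is Σ Lᵢ/(AᵢEᵢ) = 675/(2425×200×10³) + 850/(2425×34×10³) = 1.17×10⁻⁵ mm/N.
So P = 2.314 / 1.17×10⁻⁵ = 197.8 kN, compressive.
σ_{concrete} = P / A = 197800 / 2425 = 81.56 MPa.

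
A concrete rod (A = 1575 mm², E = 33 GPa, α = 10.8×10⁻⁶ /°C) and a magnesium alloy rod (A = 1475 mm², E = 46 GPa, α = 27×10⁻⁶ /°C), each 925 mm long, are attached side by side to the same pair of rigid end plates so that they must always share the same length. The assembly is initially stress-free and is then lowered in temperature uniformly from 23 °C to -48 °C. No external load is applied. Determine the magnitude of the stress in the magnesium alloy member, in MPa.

The magnesium alloy has the larger α, so on cooling it would change length more than the concrete if both were free. The rigid plates force a common final length, so the magnesium alloy is put into tension and the concrete into compression, with equal and opposite forces P (no external load).
Compatibility of the two members (thermal + elastic change equal): (α₁ − α₂)ΔT = P·[1/(A₁E₁) + 1/(A₂E₂)].
|α₁ − α₂|·ΔT = 16.2×10⁻⁶ × 71 = 0.00115.
1/(A₁E₁) + 1/(A₂E₂) = 1/(1575×33×10³) + 1/(1475×46×10³) = 3.398×10⁻⁸ N⁻¹.
P = 0.00115 / 3.398×10⁻⁸ = 33850 N = 33.85 kN.
σ_{magnesium alloy} = P/A₂ = 33850/1475 = 22.95 MPa, tensile.

σ ≈ 22.9 MPa (tensile)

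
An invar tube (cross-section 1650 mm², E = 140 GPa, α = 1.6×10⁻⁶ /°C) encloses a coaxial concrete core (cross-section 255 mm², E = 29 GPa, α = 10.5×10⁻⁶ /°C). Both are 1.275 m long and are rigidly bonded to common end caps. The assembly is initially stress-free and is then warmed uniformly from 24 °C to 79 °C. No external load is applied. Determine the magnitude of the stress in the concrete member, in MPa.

σ ≈ 13.8 MPa (compressive)

The concrete has the larger α, so on heating it would change length more than the invar if both were free. The rigid plates force a common final length, so the concrete is put into compression and the invar into tension, with equal and opposite forces P (no external load).
Setting the final lengths equal and cancelling L: (α₁ − α₂)ΔT = P/(A₁E₁) + P/(A₂E₂).
|α₁ − α₂|·ΔT = 8.9×10⁻⁶ × 55 = 0.0004895.
1/(A₁E₁) + 1/(A₂E₂) = 1/(1650×140×10³) + 1/(255×29×10³) = 1.396×10⁻⁷ N⁻¹.
So P = 0.0004895 / 1.396×10⁻⁷ = 3.508 kN.
σ_{concrete} = P/A₂ = 3508/255 = 13.76 MPa, compressive.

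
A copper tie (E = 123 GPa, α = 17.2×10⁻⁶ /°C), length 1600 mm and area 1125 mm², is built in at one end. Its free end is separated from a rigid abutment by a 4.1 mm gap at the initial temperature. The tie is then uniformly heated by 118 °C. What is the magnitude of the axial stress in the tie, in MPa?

σ ≈ 0 MPa

Free thermal elongation = αΔT L = 17.2×10⁻⁶ × 118 × 1600 = 3.247 mm.
This is smaller than the 4.1 mm clearance, so the tie expands freely without reaching the stop — the stress is zero.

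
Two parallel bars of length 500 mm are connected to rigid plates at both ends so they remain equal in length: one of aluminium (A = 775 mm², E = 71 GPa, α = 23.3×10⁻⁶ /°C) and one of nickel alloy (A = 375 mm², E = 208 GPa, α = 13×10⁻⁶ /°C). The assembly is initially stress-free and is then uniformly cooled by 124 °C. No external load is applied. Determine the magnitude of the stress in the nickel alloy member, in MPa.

Equilibrium of a rigid end plate with no external load gives equal and opposite internal forces ±P in the two members. Since α_{aluminium} > α_{nickel alloy}, cooling drives the aluminium into tension and the nickel alloy into compression.
Equating the net (thermal + elastic) strains gives |α₁ − α₂|·ΔT = P·[1/(A₁E₁) + 1/(A₂E₂)].
|α₁ − α₂|·ΔT = 10.3×10⁻⁶ × 124 = 0.001277.
1/(A₁E₁) + 1/(A₂E₂) = 1/(775×71×10³) + 1/(375×208×10³) = 3.099×10⁻⁸ N⁻¹.
So P = 0.001277 / 3.099×10⁻⁸ = 41.21 kN.
σ_{nickel alloy} = P/A₂ = 41210/375 = 109.9 MPa, compressive.

σ ≈ 110 MPa (compressive)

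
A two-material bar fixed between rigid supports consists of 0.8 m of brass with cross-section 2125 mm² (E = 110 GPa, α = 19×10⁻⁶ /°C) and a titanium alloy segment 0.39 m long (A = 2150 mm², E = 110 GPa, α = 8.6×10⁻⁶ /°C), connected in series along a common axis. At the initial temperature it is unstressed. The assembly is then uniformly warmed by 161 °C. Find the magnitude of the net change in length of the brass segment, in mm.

|ΔL| ≈ 0.431 mm

With the walls removed the bar would change length by δ_free = Σ αᵢΔT Lᵢ = 19×10⁻⁶×161×800 + 8.6×10⁻⁶×161×390 = 2.987 mm.
The walls prevent any net length change, so an axial force P (same in every segment) develops. Compatibility: P · Σ Lᵢ/(AᵢEᵢ) = δ_free.
Σ Lᵢ/(AᵢEᵢ) = 800/(2125×110×10³) + 390/(2150×110×10³) = 5.072×10⁻⁶ mm/N.
P = 2.987 / 5.072×10⁻⁶ = 589000 N = 589 kN, compressive.
For the brass segment, free thermal change = 19×10⁻⁶×161×800 = 2.447 mm and elastic change from P = 589000×800/(2125×110×10³) = 2.016 mm; these oppose, so the net change is 0.431 mm (segment lengthens).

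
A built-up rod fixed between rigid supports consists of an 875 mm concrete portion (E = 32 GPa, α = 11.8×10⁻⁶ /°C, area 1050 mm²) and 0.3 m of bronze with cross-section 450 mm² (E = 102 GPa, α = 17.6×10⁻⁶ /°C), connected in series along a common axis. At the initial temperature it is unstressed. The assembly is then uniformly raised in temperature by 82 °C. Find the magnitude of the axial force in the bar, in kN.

P ≈ 39.3 kN (compressive)

With the walls removed the bar would change length by δ_free = Σ αᵢΔT Lᵢ = 11.8×10⁻⁶×82×875 + 17.6×10⁻⁶×82×300 = 1.28 mm.
The walls prevent any net length change, so an axial force P (same in every segment) develops. Compatibility: P · Σ Lᵢ/(AᵢEᵢ) = δ_free.
Σ Lᵢ/(AᵢEᵢ) = 875/(1050×32×10³) + 300/(450×102×10³) = 3.258×10⁻⁵ mm/N.
P = 1.28 / 3.258×10⁻⁵ = 39280 N = 39.28 kN, compressive.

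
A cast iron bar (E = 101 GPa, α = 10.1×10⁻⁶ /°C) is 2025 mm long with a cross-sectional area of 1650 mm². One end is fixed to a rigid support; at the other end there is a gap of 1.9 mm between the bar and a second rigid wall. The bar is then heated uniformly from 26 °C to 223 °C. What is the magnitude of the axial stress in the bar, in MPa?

Unrestrained expansion: δ_free = αΔT L = 10.1×10⁻⁶ × 197 × 2025 = 4.029 mm.
After closing the 1.9 mm clearance, 4.029 − 1.9 = 2.129 mm of expansion remains to be suppressed by the wall.
So σ = E(δ_free − g)/L = 101×10³ × 2.129/2025 = 106.2 MPa.

σ ≈ 106 MPa (compressive)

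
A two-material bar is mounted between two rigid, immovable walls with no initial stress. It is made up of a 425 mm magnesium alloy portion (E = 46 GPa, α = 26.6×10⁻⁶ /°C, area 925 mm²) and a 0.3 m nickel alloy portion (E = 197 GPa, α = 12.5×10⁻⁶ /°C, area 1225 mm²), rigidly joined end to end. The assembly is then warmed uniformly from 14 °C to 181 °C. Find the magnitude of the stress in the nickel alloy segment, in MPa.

If the supports were absent, the total length change would be Σ αᵢΔT Lᵢ = 26.6×10⁻⁶×167×425 + 12.5×10⁻⁶×167×300 = 2.514 mm.
Since the ends are fixed, an axial force P builds up, equal in every segment, with P · Σ Lᵢ/(AᵢEᵢ) = δ_free.
Σ Lᵢ/(AᵢEᵢ) = 425/(925×46×10³) + 300/(1225×197×10³) = 1.123×10⁻⁵ mm/N.
So P = 2.514 / 1.123×10⁻⁵ = 223.9 kN, compressive.
σ_{nickel alloy} = P / A = 223900 / 1225 = 182.7 MPa.

σ ≈ 183 MPa (compressive)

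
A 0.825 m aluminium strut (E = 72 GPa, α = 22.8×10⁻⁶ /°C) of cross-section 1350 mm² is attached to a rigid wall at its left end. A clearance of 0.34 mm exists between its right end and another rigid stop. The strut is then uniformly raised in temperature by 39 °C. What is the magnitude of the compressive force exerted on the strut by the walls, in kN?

If the wall were absent the strut would grow by αΔT L = 22.8×10⁻⁶ × 39 × 825 = 0.7336 mm.
This exceeds the 0.34 mm gap, so the wall pushes back. The portion of expansion that must be recovered elastically is δ_free − gap = 0.7336 − 0.34 = 0.3936 mm.
So σ = E(δ_free − g)/L = 72×10³ × 0.3936/825 = 34.35 MPa.
Force on the wall = σA = 34.35 × 1350 mm² = 46.37 kN.

P ≈ 46.4 kN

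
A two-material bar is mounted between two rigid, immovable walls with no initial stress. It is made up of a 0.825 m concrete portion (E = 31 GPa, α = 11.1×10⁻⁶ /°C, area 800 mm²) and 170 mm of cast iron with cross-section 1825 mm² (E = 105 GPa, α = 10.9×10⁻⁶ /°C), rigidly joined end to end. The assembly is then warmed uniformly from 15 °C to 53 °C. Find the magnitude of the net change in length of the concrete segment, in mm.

Free thermal expansion of the whole bar: Σ αᵢΔT Lᵢ = 11.1×10⁻⁶×38×825 + 10.9×10⁻⁶×38×170 = 0.4184 mm.
The walls prevent any net length change, so an axial force P (same in every segment) develops. Compatibility: P · Σ Lᵢ/(AᵢEᵢ) = δ_free.
Σ Lᵢ/(AᵢEᵢ) = 825/(800×31×10³) + 170/(1825×105×10³) = 3.415×10⁻⁵ mm/N.
P = 0.4184 / 3.415×10⁻⁵ = 12250 N = 12.25 kN, compressive.
For the concrete segment, free thermal change = 11.1×10⁻⁶×38×825 = 0.348 mm and elastic change from P = 12250×825/(800×31×10³) = 0.4075 mm; these oppose, so the net change is 0.0595 mm (segment shortens).

|ΔL| ≈ 0.0595 mm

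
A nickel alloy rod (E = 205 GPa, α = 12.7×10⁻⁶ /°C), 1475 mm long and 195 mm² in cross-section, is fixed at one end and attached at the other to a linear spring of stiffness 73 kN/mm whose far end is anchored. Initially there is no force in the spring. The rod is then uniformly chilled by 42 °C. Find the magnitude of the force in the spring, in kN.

If the spring were absent the rod would shorten by αΔT L = 12.7×10⁻⁶ × 42 × 1475 = 0.7868 mm.
With a force P in the spring, the elastic change of the rod is PL/(AE) and that of the spring is P/k; compatibility requires their sum to equal δ_free.
P [ L/(AE) + 1/k ] = δ_free → P [ 1475/(195×205×10³) + 1/(73×10³) ] = 0.7868.
P = 0.7868 / 5.06×10⁻⁵ = 15550 N.

P ≈ 15.5 kN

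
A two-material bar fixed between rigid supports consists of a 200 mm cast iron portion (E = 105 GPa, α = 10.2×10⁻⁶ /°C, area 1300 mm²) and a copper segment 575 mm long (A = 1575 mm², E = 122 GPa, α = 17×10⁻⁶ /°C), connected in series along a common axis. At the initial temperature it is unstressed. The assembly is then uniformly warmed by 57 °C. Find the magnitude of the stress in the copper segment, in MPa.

σ ≈ 95.9 MPa (compressive)

Free thermal expansion of the whole bar: Σ αᵢΔT Lᵢ = 10.2×10⁻⁶×57×200 + 17×10⁻⁶×57×575 = 0.6735 mm.
The rigid supports impose zero overall length change; the single axial force P common to all segments must satisfy P Σ Lᵢ/(AᵢEᵢ) = δ_free.
The series flexibility is Σ Lᵢ/(AᵢEᵢ) = 200/(1300×105×10³) + 575/(1575×122×10³) = 4.458×10⁻⁶ mm/N.
Hence P = δ_free / Σ(L/AE) = 0.6735/4.458×10⁻⁶ = 151.1 kN (compressive).
σ_{copper} = P / A = 151100 / 1575 = 95.92 MPa.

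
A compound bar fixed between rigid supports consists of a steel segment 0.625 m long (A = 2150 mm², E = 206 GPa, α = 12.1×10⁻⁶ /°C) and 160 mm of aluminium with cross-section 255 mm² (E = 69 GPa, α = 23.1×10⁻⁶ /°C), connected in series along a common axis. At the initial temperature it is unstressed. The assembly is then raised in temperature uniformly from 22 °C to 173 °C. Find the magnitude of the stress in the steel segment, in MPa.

Free thermal expansion of the whole bar: Σ αᵢΔT Lᵢ = 12.1×10⁻⁶×151×625 + 23.1×10⁻⁶×151×160 = 1.7 mm.
The rigid supports impose zero overall length change; the single axial force P common to all segments must satisfy P Σ Lᵢ/(AᵢEᵢ) = δ_free.
The series flexibility is Σ Lᵢ/(AᵢEᵢ) = 625/(2150×206×10³) + 160/(255×69×10³) = 1.05×10⁻⁵ mm/N.
P = 1.7 / 1.05×10⁻⁵ = 161800 N = 161.8 kN, compressive.
σ_{steel} = P / A = 161800 / 2150 = 75.27 MPa.

σ ≈ 75.3 MPa (compressive)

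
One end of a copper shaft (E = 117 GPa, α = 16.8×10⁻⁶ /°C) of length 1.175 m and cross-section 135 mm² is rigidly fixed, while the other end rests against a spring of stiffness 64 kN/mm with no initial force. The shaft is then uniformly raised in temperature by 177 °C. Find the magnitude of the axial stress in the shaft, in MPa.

σ ≈ 288 MPa (compressive)

The unrestrained thermal change is αΔT L = 16.8×10⁻⁶ × 177 × 1175 = 3.494 mm.
Let P be the compressive force at the spring. The shaft shortens elastically by PL/(AE) and the spring compresses by P/k; together these equal δ_free.
P [ L/(AE) + 1/k ] = δ_free → P [ 1175/(135×117×10³) + 1/(64×10³) ] = 3.494.
P = 3.494 / 9.002×10⁻⁵ = 38820 N.
σ = P/A = 38820/135 = 287.5 MPa.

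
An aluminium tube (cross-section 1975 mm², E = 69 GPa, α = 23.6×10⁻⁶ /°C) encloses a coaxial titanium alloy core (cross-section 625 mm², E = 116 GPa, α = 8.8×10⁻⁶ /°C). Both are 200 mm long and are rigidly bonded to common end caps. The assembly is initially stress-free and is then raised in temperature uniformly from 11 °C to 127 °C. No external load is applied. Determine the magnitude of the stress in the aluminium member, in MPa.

σ ≈ 41.1 MPa (compressive)

Equilibrium of a rigid end plate with no external load gives equal and opposite internal forces ±P in the two members. Since α_{aluminium} > α_{titanium alloy}, heating drives the aluminium into compression and the titanium alloy into tension.
Compatibility of the two members (thermal + elastic change equal): (α₁ − α₂)ΔT = P·[1/(A₁E₁) + 1/(A₂E₂)].
|α₁ − α₂|·ΔT = 14.8×10⁻⁶ × 116 = 0.001717.
1/(A₁E₁) + 1/(A₂E₂) = 1/(1975×69×10³) + 1/(625×116×10³) = 2.113×10⁻⁸ N⁻¹.
P = 0.001717 / 2.113×10⁻⁸ = 81240 N = 81.24 kN.
σ_{aluminium} = P/A₁ = 81240/1975 = 41.14 MPa, compressive.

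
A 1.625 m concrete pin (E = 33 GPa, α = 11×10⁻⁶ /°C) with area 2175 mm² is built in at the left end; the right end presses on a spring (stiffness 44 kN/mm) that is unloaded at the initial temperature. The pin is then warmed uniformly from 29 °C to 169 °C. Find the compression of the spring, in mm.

δ ≈ 1.25 mm

If the spring were absent the pin would lengthen by αΔT L = 11×10⁻⁶ × 140 × 1625 = 2.502 mm.
With a force P in the spring, the elastic change of the pin is PL/(AE) and that of the spring is P/k; compatibility requires their sum to equal δ_free.
P [ L/(AE) + 1/k ] = δ_free → P [ 1625/(2175×33×10³) + 1/(44×10³) ] = 2.502.
P = 2.502 / 4.537×10⁻⁵ = 55160 N.
Spring compression = P/k = 55160/(44×10³) = 1.254 mm.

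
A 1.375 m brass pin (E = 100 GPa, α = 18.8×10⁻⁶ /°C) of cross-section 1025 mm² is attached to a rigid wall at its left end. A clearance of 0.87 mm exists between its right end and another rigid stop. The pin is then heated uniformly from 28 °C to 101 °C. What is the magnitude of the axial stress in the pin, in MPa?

σ ≈ 74 MPa (compressive)

Unrestrained expansion: δ_free = αΔT L = 18.8×10⁻⁶ × 73 × 1375 = 1.887 mm.
The gap closes (δ_free > 0.87 mm) and the wall then resists a further 1.887 − 0.87 = 1.017 mm of expansion.
That suppressed elongation corresponds to σ = E·Δ/L = 100×10³ × 1.017/1375 = 73.97 MPa.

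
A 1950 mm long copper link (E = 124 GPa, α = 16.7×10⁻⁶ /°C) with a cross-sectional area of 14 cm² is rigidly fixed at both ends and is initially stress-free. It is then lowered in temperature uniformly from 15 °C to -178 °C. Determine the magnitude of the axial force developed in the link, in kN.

P ≈ 560 kN (tensile)

With zero net strain, σ = E·αΔT = 124 GPa × 16.7×10⁻⁶ × 193 = 399.7 MPa.
P = AEαΔT = 1400 × 124×10³ × 16.7×10⁻⁶ × 193 = 559.5 kN (tensile).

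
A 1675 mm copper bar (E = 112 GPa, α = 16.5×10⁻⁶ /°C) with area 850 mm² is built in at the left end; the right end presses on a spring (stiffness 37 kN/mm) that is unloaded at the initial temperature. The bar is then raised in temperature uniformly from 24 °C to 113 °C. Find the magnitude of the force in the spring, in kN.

The unrestrained thermal change is αΔT L = 16.5×10⁻⁶ × 89 × 1675 = 2.46 mm.
Let P be the compressive force at the spring. The bar shortens elastically by PL/(AE) and the spring compresses by P/k; together these equal δ_free.
So P = δ_free / [L/(AE) + 1/k] = 2.46 / [ 1675/(850×112×10³) + 1/(37×10³) ].
P = 2.46 / 4.462×10⁻⁵ = 55120 N.

P ≈ 55.1 kN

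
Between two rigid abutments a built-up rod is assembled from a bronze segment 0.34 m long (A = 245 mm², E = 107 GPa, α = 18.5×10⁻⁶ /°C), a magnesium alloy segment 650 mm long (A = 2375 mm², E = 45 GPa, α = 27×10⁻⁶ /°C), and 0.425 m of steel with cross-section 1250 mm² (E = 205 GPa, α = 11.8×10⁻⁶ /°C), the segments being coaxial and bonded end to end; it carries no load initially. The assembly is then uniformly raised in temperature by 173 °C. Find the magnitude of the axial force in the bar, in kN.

Free thermal expansion of the whole bar: Σ αᵢΔT Lᵢ = 18.5×10⁻⁶×173×340 + 27×10⁻⁶×173×650 + 11.8×10⁻⁶×173×425 = 4.992 mm.
Since the ends are fixed, an axial force P builds up, equal in every segment, with P · Σ Lᵢ/(AᵢEᵢ) = δ_free.
Σ Lᵢ/(AᵢEᵢ) = 340/(245×107×10³) + 650/(2375×45×10³) + 425/(1250×205×10³) = 2.071×10⁻⁵ mm/N.
Hence P = δ_free / Σ(L/AE) = 4.992/2.071×10⁻⁵ = 241 kN (compressive).

P ≈ 241 kN (compressive)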